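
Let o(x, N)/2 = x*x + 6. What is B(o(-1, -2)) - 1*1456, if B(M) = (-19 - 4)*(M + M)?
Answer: -2100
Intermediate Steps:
o(x, N) = 12 + 2*x**2 (o(x, N) = 2*(x*x + 6) = 2*(x**2 + 6) = 2*(6 + x**2) = 12 + 2*x**2)
B(M) = -46*M
B(o(-1, -2)) - 1*1456 = -46*(12 + 2*(-1)**2) - 1*1456 = -46*(12 + 2*1) - 1456 = -46*(12 + 2) - 1456 = -46*14 - 1456 = -644 - 1456 = -2100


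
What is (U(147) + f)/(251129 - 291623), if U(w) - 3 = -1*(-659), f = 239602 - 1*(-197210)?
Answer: -218737/20247 ≈ -10.803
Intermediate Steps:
f = 436812 (f = 239602 + 197210 = 436812)
U(w) = 662 (U(w) = 3 - 1*(-659) = 3 + 659 = 662)
(U(147) + f)/(251129 - 291623) = (662 + 436812)/(251129 - 291623) = 437474/(-40494) = 437474*(-1/40494) = -218737/20247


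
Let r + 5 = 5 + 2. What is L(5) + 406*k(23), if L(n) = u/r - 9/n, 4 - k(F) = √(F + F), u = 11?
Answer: 16277/10 - 406*√46 ≈ -1125.9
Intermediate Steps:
k(F) = 4 - √2*√F (k(F) = 4 - √(F + F) = 4 - √(2*F) = 4 - √2*√F)
r = 2 (r = -5 + (5 + 2) = -5 + 7 = 2)
L(n) = 11/2 - 9/n
L(5) + 406*k(23) = (11/2 - 9/5) + 406*(4 - √2*√23) = (11/2 - 9*⅕) + 406*(4 - √46) = (11/2 - 9/5) + (1624 - 406*√46) = 37/10 + (1624 - 406*√46) = 16277/10 - 406*√46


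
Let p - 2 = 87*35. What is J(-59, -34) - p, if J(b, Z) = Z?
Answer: -3081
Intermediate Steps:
p = 3047 (p = 2 + 87*35 = 2 + 3045 = 3047)
J(-59, -34) - p = -34 - 1*3047 = -34 - 3047 = -3081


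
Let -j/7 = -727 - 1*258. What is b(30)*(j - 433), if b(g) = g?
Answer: 193860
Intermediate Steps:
j = 6895 (j = -7*(-727 - 1*258) = -7*(-727 - 258) = -7*(-985) = 6895)
b(30)*(j - 433) = 30*(6895 - 433) = 30*6462 = 193860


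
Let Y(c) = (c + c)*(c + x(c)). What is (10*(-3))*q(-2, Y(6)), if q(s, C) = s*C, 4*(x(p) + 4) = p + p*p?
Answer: 9000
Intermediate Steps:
x(p) = -4 + p/4 + p**2/4 (x(p) = -4 + (p + p*p)/4 = -4 + (p + p**2)/4 = -4 + (p/4 + p**2/4) = -4 + p/4 + p**2/4)
Y(c) = 2*c*(-4 + c**2/4 + 5*c/4) (Y(c) = (c + c)*(c + (-4 + c/4 + c**2/4)) = (2*c)*(-4 + c**2/4 + 5*c/4) = 2*c*(-4 + c**2/4 + 5*c/4))
q(s, C) = C*s
(10*(-3))*q(-2, Y(6)) = (10*(-3))*(((1/2)*6*(-16 + 6**2 + 5*6))*(-2)) = -30*(1/2)*6*(-16 + 36 + 30)*(-2) = -30*(1/2)*6*50*(-2) = -4500*(-2) = -30*(-300) = 9000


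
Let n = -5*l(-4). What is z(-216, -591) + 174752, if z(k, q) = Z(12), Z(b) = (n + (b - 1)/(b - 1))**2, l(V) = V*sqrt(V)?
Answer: 173153 + 80*I ≈ 1.7315e+5 + 80.0*I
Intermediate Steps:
l(V) = V**(3/2)
n = 40*I (n = -(-40)*I = 40*I ≈ 40.0*I)
Z(b) = (1 + 40*I)**2 (Z(b) = (40*I + (b - 1)/(b - 1))**2 = (40*I + (-1 + b)/(-1 + b))**2 = (40*I + 1)**2 = (1 + 40*I)**2)
z(k, q) = -1599 + 80*I
z(-216, -591) + 174752 = (-1599 + 80*I) + 174752 = 173153 + 80*I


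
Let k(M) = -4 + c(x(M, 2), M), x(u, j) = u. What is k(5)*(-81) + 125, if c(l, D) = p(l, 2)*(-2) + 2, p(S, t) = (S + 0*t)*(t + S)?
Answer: 5957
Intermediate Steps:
p(S, t) = S*(S + t) (p(S, t) = (S + 0)*(S + t) = S*(S + t))
c(l, D) = 2 - 2*l*(2 + l) (c(l, D) = (l*(l + 2))*(-2) + 2 = (l*(2 + l))*(-2) + 2 = -2*l*(2 + l) + 2 = 2 - 2*l*(2 + l))
k(M) = -2 - 2*M*(2 + M) (k(M) = -4 + (2 - 2*M*(2 + M)) = -2 - 2*M*(2 + M))
k(5)*(-81) + 125 = (-2 - 2*5*(2 + 5))*(-81) + 125 = (-2 - 2*5*7)*(-81) + 125 = (-2 - 70)*(-81) + 125 = -72*(-81) + 125 = 5832 + 125 = 5957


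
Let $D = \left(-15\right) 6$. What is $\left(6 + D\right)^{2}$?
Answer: $7056$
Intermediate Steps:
$D = -90$
$\left(6 + D\right)^{2} = \left(6 - 90\right)^{2} = \left(-84\right)^{2} = 7056$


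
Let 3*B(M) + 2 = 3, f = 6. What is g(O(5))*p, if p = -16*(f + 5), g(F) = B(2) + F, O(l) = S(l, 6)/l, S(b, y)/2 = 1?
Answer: -1936/15 ≈ -129.07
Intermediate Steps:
S(b, y) = 2 (S(b, y) = 2*1 = 2)
O(l) = 2/l
B(M) = 1/3 (B(M) = -2/3 + (1/3)*3 = -2/3 + 1 = 1/3)
g(F) = 1/3 + F
p = -176 (p = -16*(6 + 5) = -16*11 = -176)
g(O(5))*p = (1/3 + 2/5)*(-176) = (11/15)*(-176) = -1936/15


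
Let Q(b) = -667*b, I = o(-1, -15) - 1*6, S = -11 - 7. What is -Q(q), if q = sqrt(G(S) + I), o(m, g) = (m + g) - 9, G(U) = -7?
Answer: 667*I*sqrt(38) ≈ 4111.7*I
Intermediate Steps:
S = -18
o(m, g) = -9 + g + m (o(m, g) = (g + m) - 9 = -9 + g + m)
I = -31 (I = (-9 - 15 - 1) - 1*6 = -25 - 6 = -31)
q = I*sqrt(38) (q = sqrt(-7 - 31) = sqrt(-38) = I*sqrt(38) ≈ 6.1644*I)
-Q(q) = -(-667)*I*sqrt(38) = 667*I*sqrt(38)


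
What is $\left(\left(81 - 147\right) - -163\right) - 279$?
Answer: $-182$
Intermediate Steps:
$\left(\left(81 - 147\right) - -163\right) - 279 = \left(-66 + 163\right) - 279 = 97 - 279 = -182$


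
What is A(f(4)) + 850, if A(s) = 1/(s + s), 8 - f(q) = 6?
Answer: 3401/4 ≈ 850.25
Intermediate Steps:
f(q) = 2 (f(q) = 8 - 1*6 = 8 - 6 = 2)
A(s) = 1/(2*s)
A(f(4)) + 850 = (1/2)/2 + 850 = (1/2)*(1/2) + 850 = 1/4 + 850 = 3401/4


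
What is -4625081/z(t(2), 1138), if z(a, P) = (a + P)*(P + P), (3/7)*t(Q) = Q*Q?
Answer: -13875243/7833992 ≈ -1.7712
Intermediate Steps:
t(Q) = 7*Q²/3 (t(Q) = 7*(Q*Q)/3 = 7*Q²/3)
z(a, P) = 2*P*(P + a) (z(a, P) = (P + a)*(2*P) = 2*P*(P + a))
-4625081/z(t(2), 1138) = -4625081*1/(2276*(1138 + (7/3)*2²)) = -4625081*1/(2276*(1138 + (7/3)*4)) = -4625081*1/(2276*(1138 + 28/3)) = -4625081/(2*1138*(3442/3)) = -4625081/7833992/3 = -4625081*3/7833992 = -13875243/7833992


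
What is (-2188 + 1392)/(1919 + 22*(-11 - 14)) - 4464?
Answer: -6112012/1369 ≈ -4464.6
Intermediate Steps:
(-2188 + 1392)/(1919 + 22*(-11 - 14)) - 4464 = -796/(1919 + 22*(-25)) - 4464 = -796/(1919 - 550) - 4464 = -796/1369 - 4464 = -6112012/1369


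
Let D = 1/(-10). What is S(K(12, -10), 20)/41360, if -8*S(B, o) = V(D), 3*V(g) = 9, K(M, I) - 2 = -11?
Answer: -3/330880 ≈ -9.0667e-6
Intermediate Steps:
K(M, I) = -9 (K(M, I) = 2 - 11 = -9)
D = -⅒ ≈ -0.10000
V(g) = 3 (V(g) = (⅓)*9 = 3)
S(B, o) = -3/8 (S(B, o) = -⅛*3 = -3/8)
S(K(12, -10), 20)/41360 = -3/8/41360 = -3/8*1/41360 = -3/330880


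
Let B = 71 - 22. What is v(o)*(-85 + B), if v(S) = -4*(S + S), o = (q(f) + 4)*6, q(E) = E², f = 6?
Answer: 69120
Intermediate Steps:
o = 240 (o = (6² + 4)*6 = (36 + 4)*6 = 40*6 = 240)
v(S) = -8*S
B = 49
v(o)*(-85 + B) = (-8*240)*(-85 + 49) = -1920*(-36) = 69120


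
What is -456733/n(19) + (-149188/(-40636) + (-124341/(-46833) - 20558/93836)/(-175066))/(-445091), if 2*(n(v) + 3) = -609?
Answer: 529619761362287988858174891377/356571733426995211238555580 ≈ 1485.3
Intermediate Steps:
n(v) = -615/2 (n(v) = -3 + (½)*(-609) = -3 - 609/2 = -615/2)
-456733/n(19) + (-149188/(-40636) + (-124341/(-46833) - 20558/93836)/(-175066))/(-445091) = -456733/(-615/2) + (-149188/(-40636) + (-124341/(-46833) - 20558/93836)/(-175066))/(-445091) = -456733*(-2/615) + (-149188*(-1/40636) + (-124341*(-1/46833) - 20558*1/93836)*(-1/175066))*(-1/445091) = 913466/615 + (37297/10159 + (41447/15611 - 10279/46918)*(-1/175066))*(-1/445091) = 913466/615 + (37297/10159 + (1784144877/732436898)*(-1/175066))*(-1/445091) = 913466/615 + (37297/10159 - 1784144877/128224797985268)*(-1/445091) = 913466/615 + (4782382165328735153/1302635722732337612)*(-1/445091) = 913466/615 - 4782382165328735153/579791436466658880062692 = 529619761362287988858174891377/356571733426995211238555580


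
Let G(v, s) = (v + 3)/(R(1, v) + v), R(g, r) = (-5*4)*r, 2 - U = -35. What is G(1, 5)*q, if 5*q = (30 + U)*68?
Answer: -18224/95 ≈ -191.83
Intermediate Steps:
U = 37 (U = 2 - 1*(-35) = 2 + 35 = 37)
R(g, r) = -20*r
G(v, s) = -(3 + v)/(19*v) (G(v, s) = (v + 3)/(-20*v + v) = (3 + v)/((-19*v)) = (3 + v)*(-1/(19*v)) = -(3 + v)/(19*v))
q = 4556/5 (q = ((30 + 37)*68)/5 = (67*68)/5 = (⅕)*4556 = 4556/5 ≈ 911.20)
G(1, 5)*q = ((1/19)*(-3 - 1*1)/1)*(4556/5) = ((1/19)*1*(-3 - 1))*(4556/5) = ((1/19)*1*(-4))*(4556/5) = -4/19*4556/5 = -18224/95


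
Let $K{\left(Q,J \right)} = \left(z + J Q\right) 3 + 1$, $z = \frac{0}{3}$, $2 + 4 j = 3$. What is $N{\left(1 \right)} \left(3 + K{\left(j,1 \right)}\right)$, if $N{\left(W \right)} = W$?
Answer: $\frac{19}{4} \approx 4.75$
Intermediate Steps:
$j = \frac{1}{4}$ ($j = - \frac{1}{2} + \frac{1}{4} \cdot 3 = - \frac{1}{2} + \frac{3}{4} = \frac{1}{4} \approx 0.25$)
$z = 0$ ($z = 0 \cdot \frac{1}{3} = 0$)
$K{\left(Q,J \right)} = 1 + 3 J Q$ ($K{\left(Q,J \right)} = \left(0 + J Q\right) 3 + 1 = J Q 3 + 1 = 3 J Q + 1 = 1 + 3 J Q$)
$N{\left(1 \right)} \left(3 + K{\left(j,1 \right)}\right) = 1 \left(3 + \left(1 + 3 \cdot 1 \cdot \frac{1}{4}\right)\right) = 1 \left(3 + \left(1 + \frac{3}{4}\right)\right) = 1 \left(3 + \frac{7}{4}\right) = 1 \cdot \frac{19}{4} = \frac{19}{4}$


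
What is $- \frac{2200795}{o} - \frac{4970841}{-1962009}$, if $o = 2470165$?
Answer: $\frac{530721190774}{323099064099} \approx 1.6426$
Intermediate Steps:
$- \frac{2200795}{o} - \frac{4970841}{-1962009} = - \frac{2200795}{2470165} - \frac{4970841}{-1962009} = \left(-2200795\right) \frac{1}{2470165} - - \frac{1656947}{654003} = - \frac{440159}{494033} + \frac{1656947}{654003} = \frac{530721190774}{323099064099}$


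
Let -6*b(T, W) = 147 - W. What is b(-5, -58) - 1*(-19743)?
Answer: 118253/6 ≈ 19709.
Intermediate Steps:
b(T, W) = -49/2 + W/6 (b(T, W) = -(147 - W)/6 = -49/2 + W/6)
b(-5, -58) - 1*(-19743) = (-49/2 + (⅙)*(-58)) - 1*(-19743) = (-49/2 - 29/3) + 19743 = -205/6 + 19743 = 118253/6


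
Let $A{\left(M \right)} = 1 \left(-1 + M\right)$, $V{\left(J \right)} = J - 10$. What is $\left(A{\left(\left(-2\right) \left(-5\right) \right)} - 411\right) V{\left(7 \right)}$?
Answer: $1206$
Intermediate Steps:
$V{\left(J \right)} = -10 + J$ ($V{\left(J \right)} = J - 10 = -10 + J$)
$A{\left(M \right)} = -1 + M$
$\left(A{\left(\left(-2\right) \left(-5\right) \right)} - 411\right) V{\left(7 \right)} = \left(\left(-1 - -10\right) - 411\right) \left(-10 + 7\right) = \left(\left(-1 + 10\right) - 411\right) \left(-3\right) = \left(9 - 411\right) \left(-3\right) = \left(-402\right) \left(-3\right) = 1206$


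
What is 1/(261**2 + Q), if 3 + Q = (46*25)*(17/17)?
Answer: 1/69268 ≈ 1.4437e-5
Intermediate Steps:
Q = 1147 (Q = -3 + (46*25)*(17/17) = -3 + 1150*(17*(1/17)) = -3 + 1150*1 = -3 + 1150 = 1147)
1/(261**2 + Q) = 1/(261**2 + 1147) = 1/(68121 + 1147) = 1/69268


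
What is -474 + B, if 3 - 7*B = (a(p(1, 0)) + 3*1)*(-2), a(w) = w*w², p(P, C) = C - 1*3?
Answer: -3363/7 ≈ -480.43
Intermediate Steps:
p(P, C) = -3 + C (p(P, C) = C - 3 = -3 + C)
a(w) = w³
B = -45/7 (B = 3/7 - ((-3 + 0)³ + 3*1)*(-2)/7 = 3/7 - ((-3)³ + 3)*(-2)/7 = 3/7 - (-27 + 3)*(-2)/7 = 3/7 - (-24)*(-2)/7 = 3/7 - ⅐*48 = 3/7 - 48/7 = -45/7 ≈ -6.4286)
-474 + B = -474 - 45/7 = -3363/7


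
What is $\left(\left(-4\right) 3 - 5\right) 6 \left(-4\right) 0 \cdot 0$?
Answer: $0$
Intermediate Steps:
$\left(\left(-4\right) 3 - 5\right) 6 \left(-4\right) 0 \cdot 0 = \left(-12 - 5\right) \left(-24\right) 0 = \left(-17\right) \left(-24\right) 0 = 408 \cdot 0 = 0$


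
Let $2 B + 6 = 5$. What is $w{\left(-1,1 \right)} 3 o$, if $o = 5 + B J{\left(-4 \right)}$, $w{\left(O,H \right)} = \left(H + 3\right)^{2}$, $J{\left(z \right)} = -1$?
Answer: $264$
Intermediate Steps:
$B = - \frac{1}{2}$ ($B = -3 + \frac{1}{2} \cdot 5 = -3 + \frac{5}{2} = - \frac{1}{2} \approx -0.5$)
$w{\left(O,H \right)} = \left(3 + H\right)^{2}$
$o = \frac{11}{2}$ ($o = 5 - - \frac{1}{2} = 5 + \frac{1}{2} = \frac{11}{2} \approx 5.5$)
$w{\left(-1,1 \right)} 3 o = \left(3 + 1\right)^{2} \cdot 3 \cdot \frac{11}{2} = 4^{2} \cdot 3 \cdot \frac{11}{2} = 16 \cdot 3 \cdot \frac{11}{2} = 48 \cdot \frac{11}{2} = 264$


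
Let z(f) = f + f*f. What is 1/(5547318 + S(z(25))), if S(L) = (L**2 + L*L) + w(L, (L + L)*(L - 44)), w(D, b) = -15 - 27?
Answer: 1/6392276 ≈ 1.5644e-7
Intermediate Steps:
z(f) = f + f**2
w(D, b) = -42
S(L) = -42 + 2*L**2 (S(L) = (L**2 + L*L) - 42 = (L**2 + L**2) - 42 = 2*L**2 - 42 = -42 + 2*L**2)
1/(5547318 + S(z(25))) = 1/(5547318 + (-42 + 2*(25*(1 + 25))**2)) = 1/(5547318 + (-42 + 2*(25*26)**2)) = 1/(5547318 + (-42 + 2*650**2)) = 1/(5547318 + (-42 + 2*422500)) = 1/(5547318 + (-42 + 845000)) = 1/(5547318 + 844958) = 1/6392276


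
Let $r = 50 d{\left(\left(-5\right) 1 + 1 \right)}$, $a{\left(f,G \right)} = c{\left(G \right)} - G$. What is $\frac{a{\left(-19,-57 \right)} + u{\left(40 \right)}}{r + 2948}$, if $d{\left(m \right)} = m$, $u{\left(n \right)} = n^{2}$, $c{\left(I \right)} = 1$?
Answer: $\frac{829}{1374} \approx 0.60335$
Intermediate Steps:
$a{\left(f,G \right)} = 1 - G$
$r = -200$ ($r = 50 \left(\left(-5\right) 1 + 1\right) = 50 \left(-5 + 1\right) = 50 \left(-4\right) = -200$)
$\frac{a{\left(-19,-57 \right)} + u{\left(40 \right)}}{r + 2948} = \frac{\left(1 - -57\right) + 40^{2}}{-200 + 2948} = \frac{\left(1 + 57\right) + 1600}{2748} = \left(58 + 1600\right) \frac{1}{2748} = 1658 \cdot \frac{1}{2748} = \frac{829}{1374}$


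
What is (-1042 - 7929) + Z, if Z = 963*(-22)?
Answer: -30157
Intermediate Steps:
Z = -21186
(-1042 - 7929) + Z = (-1042 - 7929) - 21186 = -8971 - 21186 = -30157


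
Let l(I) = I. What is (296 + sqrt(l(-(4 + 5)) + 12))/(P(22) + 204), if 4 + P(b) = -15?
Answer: 8/5 + sqrt(3)/185 ≈ 1.6094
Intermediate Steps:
P(b) = -19 (P(b) = -4 - 15 = -19)
(296 + sqrt(l(-(4 + 5)) + 12))/(P(22) + 204) = (296 + sqrt(-(4 + 5) + 12))/(-19 + 204) = (296 + sqrt(-1*9 + 12))/185 = (296 + sqrt(-9 + 12))*(1/185) = (296 + sqrt(3))*(1/185) = 8/5 + sqrt(3)/185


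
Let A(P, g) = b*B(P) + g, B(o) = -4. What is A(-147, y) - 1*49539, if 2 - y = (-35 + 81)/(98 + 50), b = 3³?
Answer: -3673753/74 ≈ -49645.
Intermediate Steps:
b = 27
y = 125/74 (y = 2 - (-35 + 81)/(98 + 50) = 2 - 46/148 = 2 - 1*23/74 = 2 - 23/74 = 125/74 ≈ 1.6892)
A(P, g) = -108 + g (A(P, g) = 27*(-4) + g = -108 + g)
A(-147, y) - 1*49539 = (-108 + 125/74) - 1*49539 = -7867/74 - 49539 = -3673753/74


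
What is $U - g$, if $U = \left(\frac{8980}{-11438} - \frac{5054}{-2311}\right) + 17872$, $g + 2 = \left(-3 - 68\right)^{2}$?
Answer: $\frac{169627270733}{13216609} \approx 12834.0$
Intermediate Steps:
$g = 5039$ ($g = -2 + \left(-3 - 68\right)^{2} = -2 + \left(-71\right)^{2} = -2 + 5041 = 5039$)
$U = \frac{236225763484}{13216609}$ ($U = \left(8980 \left(- \frac{1}{11438}\right) - - \frac{5054}{2311}\right) + 17872 = \left(- \frac{4490}{5719} + \frac{5054}{2311}\right) + 17872 = \frac{18527436}{13216609} + 17872 = \frac{236225763484}{13216609} \approx 17873.0$)
$U - g = \frac{236225763484}{13216609} - 5039 = \frac{169627270733}{13216609}$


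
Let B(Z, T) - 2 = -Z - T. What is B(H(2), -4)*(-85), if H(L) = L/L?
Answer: -425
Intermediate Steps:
H(L) = 1
B(Z, T) = 2 - T - Z (B(Z, T) = 2 + (-Z - T) = 2 + (-T - Z) = 2 - T - Z)
B(H(2), -4)*(-85) = (2 - 1*(-4) - 1*1)*(-85) = (2 + 4 - 1)*(-85) = 5*(-85) = -425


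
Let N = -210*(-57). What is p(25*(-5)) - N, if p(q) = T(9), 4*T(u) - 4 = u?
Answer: -47867/4 ≈ -11967.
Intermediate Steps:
T(u) = 1 + u/4
p(q) = 13/4 (p(q) = 1 + (1/4)*9 = 1 + 9/4 = 13/4)
N = 11970
p(25*(-5)) - N = 13/4 - 1*11970 = 13/4 - 11970 = -47867/4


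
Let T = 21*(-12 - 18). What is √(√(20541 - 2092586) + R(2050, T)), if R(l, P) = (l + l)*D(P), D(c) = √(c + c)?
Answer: √I*√(√2072045 + 24600*√35) ≈ 271.09 + 271.09*I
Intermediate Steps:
D(c) = √2*√c (D(c) = √(2*c) = √2*√c)
T = -630 (T = 21*(-30) = -630)
R(l, P) = 2*l*√2*√P (R(l, P) = (l + l)*(√2*√P) = (2*l)*(√2*√P) = 2*l*√2*√P)
√(√(20541 - 2092586) + R(2050, T)) = √(√(20541 - 2092586) + 2*2050*√2*√(-630)) = √(√(-2072045) + 2*2050*√2*(3*I*√70)) = √(I*√2072045 + 24600*I*√35)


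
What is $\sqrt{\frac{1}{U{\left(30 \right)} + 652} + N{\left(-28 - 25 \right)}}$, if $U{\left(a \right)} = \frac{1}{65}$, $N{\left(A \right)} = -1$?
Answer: $\frac{2 i \sqrt{49816511}}{14127} \approx 0.99923 i$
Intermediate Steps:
$U{\left(a \right)} = \frac{1}{65}$
$\sqrt{\frac{1}{U{\left(30 \right)} + 652} + N{\left(-28 - 25 \right)}} = \sqrt{\frac{1}{\frac{1}{65} + 652} - 1} = \sqrt{\frac{1}{\frac{42381}{65}} - 1} = \sqrt{\frac{65}{42381} - 1} = \sqrt{- \frac{42316}{42381}} = \frac{2 i \sqrt{49816511}}{14127}$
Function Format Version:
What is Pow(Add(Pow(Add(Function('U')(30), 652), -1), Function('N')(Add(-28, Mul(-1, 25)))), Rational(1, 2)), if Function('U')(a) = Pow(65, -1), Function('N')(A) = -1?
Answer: Mul(Rational(2, 14127), I, Pow(49816511, Rational(1, 2))) ≈ Mul(0.99923, I)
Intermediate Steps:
Function('U')(a) = Rational(1, 65)
Pow(Add(Pow(Add(Function('U')(30), 652), -1), Function('N')(Add(-28, Mul(-1, 25)))), Rational(1, 2)) = Pow(Add(Pow(Add(Rational(1, 65), 652), -1), -1), Rational(1, 2)) = Pow(Add(Pow(Rational(42381, 65), -1), -1), Rational(1, 2)) = Pow(Add(Rational(65, 42381), -1), Rational(1, 2)) = Pow(Rational(-42316, 42381), Rational(1, 2)) = Mul(Rational(2, 14127), I, Pow(49816511, Rational(1, 2)))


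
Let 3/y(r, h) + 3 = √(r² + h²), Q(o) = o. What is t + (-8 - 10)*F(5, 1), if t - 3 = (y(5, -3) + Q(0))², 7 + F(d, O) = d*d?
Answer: -200238/625 + 54*√34/625 ≈ -319.88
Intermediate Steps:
F(d, O) = -7 + d² (F(d, O) = -7 + d*d = -7 + d²)
y(r, h) = 3/(-3 + √(h² + r²)) (y(r, h) = 3/(-3 + √(r² + h²)) = 3/(-3 + √(h² + r²)))
t = 3 + 9/(-3 + √34)² (t = 3 + (3/(-3 + √((-3)² + 5²)) + 0)² = 3 + (3/(-3 + √(9 + 25)) + 0)² = 3 + (3/(-3 + √34) + 0)² = 3 + (3/(-3 + √34))² = 3 + 9/(-3 + √34)² ≈ 4.1230)
t + (-8 - 10)*F(5, 1) = (2262/625 + 54*√34/625) + (-8 - 10)*(-7 + 5²) = (2262/625 + 54*√34/625) - 18*(-7 + 25) = (2262/625 + 54*√34/625) - 18*18 = (2262/625 + 54*√34/625) - 324 = -200238/625 + 54*√34/625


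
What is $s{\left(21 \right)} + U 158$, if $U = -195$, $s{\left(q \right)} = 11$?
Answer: $-30799$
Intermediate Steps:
$s{\left(21 \right)} + U 158 = 11 - 30810 = -30799$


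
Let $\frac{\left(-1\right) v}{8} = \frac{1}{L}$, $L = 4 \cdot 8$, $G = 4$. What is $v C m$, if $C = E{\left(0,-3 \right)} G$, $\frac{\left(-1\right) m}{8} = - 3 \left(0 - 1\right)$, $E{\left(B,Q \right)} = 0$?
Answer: $0$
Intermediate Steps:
$m = -24$ ($m = - 8 \left(- 3 \left(0 - 1\right)\right) = - 8 \left(\left(-3\right) \left(-1\right)\right) = \left(-8\right) 3 = -24$)
$L = 32$
$C = 0$ ($C = 0 \cdot 4 = 0$)
$v = - \frac{1}{4}$ ($v = - \frac{8}{32} = \left(-8\right) \frac{1}{32} = - \frac{1}{4} \approx -0.25$)
$v C m = \left(- \frac{1}{4}\right) 0 \left(-24\right) = 0 \left(-24\right) = 0$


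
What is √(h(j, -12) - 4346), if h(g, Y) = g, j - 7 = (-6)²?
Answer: I*√4303 ≈ 65.597*I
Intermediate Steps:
j = 43 (j = 7 + (-6)² = 7 + 36 = 43)
√(h(j, -12) - 4346) = √(43 - 4346) = √(-4303) = I*√4303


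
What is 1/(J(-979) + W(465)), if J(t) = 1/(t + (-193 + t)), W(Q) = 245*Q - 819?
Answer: 2151/243291005 ≈ 8.8413e-6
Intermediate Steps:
W(Q) = -819 + 245*Q
J(t) = 1/(-193 + 2*t)
1/(J(-979) + W(465)) = 1/(1/(-193 + 2*(-979)) + (-819 + 245*465)) = 1/(1/(-193 - 1958) + (-819 + 113925)) = 1/(1/(-2151) + 113106) = 1/(-1/2151 + 113106) = 1/(243291005/2151) = 2151/243291005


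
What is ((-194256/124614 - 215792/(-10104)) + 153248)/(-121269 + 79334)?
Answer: -1340135157458/366669114315 ≈ -3.6549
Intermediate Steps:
((-194256/124614 - 215792/(-10104)) + 153248)/(-121269 + 79334) = ((-194256*1/124614 - 215792*(-1/10104)) + 153248)/(-41935) = ((-10792/6923 + 26974/1263) + 153248)*(-1/41935) = (173110706/8743749 + 153248)*(-1/41935) = (1340135157458/8743749)*(-1/41935) = -1340135157458/366669114315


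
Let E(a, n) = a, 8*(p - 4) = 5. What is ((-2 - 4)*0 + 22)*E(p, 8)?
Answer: 407/4 ≈ 101.75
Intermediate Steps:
p = 37/8 (p = 4 + (⅛)*5 = 4 + 5/8 = 37/8 ≈ 4.6250)
((-2 - 4)*0 + 22)*E(p, 8) = ((-2 - 4)*0 + 22)*(37/8) = (-6*0 + 22)*(37/8) = (0 + 22)*(37/8) = 22*(37/8) = 407/4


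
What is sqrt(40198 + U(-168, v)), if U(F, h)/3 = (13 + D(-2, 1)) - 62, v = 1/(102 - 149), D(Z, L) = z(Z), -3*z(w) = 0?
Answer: 11*sqrt(331) ≈ 200.13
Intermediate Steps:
z(w) = 0 (z(w) = -1/3*0 = 0)
D(Z, L) = 0
v = -1/47 (v = 1/(-47) = -1/47 ≈ -0.021277)
U(F, h) = -147 (U(F, h) = 3*((13 + 0) - 62) = 3*(13 - 62) = 3*(-49) = -147)
sqrt(40198 + U(-168, v)) = sqrt(40198 - 147) = sqrt(40051) = 11*sqrt(331)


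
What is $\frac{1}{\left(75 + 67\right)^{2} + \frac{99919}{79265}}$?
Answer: $\frac{79265}{1598399379} \approx 4.959 \cdot 10^{-5}$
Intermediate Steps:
$\frac{1}{\left(75 + 67\right)^{2} + \frac{99919}{79265}} = \frac{1}{142^{2} + 99919 \cdot \frac{1}{79265}} = \frac{1}{20164 + \frac{99919}{79265}} = \frac{1}{\frac{1598399379}{79265}} = \frac{79265}{1598399379}$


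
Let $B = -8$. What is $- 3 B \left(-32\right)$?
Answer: $-768$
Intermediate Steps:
$- 3 B \left(-32\right) = \left(-3\right) \left(-8\right) \left(-32\right) = 24 \left(-32\right) = -768$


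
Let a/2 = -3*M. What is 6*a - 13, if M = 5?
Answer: -193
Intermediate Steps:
a = -30 (a = 2*(-3*5) = 2*(-15) = -30)
6*a - 13 = 6*(-30) - 13 = -180 - 13 = -193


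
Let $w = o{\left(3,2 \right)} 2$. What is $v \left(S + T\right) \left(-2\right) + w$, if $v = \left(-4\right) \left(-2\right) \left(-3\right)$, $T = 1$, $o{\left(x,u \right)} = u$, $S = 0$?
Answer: $52$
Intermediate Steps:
$v = -24$ ($v = 8 \left(-3\right) = -24$)
$w = 4$ ($w = 2 \cdot 2 = 4$)
$v \left(S + T\right) \left(-2\right) + w = - 24 \left(0 + 1\right) \left(-2\right) + 4 = - 24 \cdot 1 \left(-2\right) + 4 = \left(-24\right) \left(-2\right) + 4 = 48 + 4 = 52$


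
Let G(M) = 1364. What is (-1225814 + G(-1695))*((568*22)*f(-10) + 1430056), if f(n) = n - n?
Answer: -1751032069200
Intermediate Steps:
f(n) = 0
(-1225814 + G(-1695))*((568*22)*f(-10) + 1430056) = (-1225814 + 1364)*((568*22)*0 + 1430056) = -1224450*(12496*0 + 1430056) = -1224450*(0 + 1430056) = -1224450*1430056 = -1751032069200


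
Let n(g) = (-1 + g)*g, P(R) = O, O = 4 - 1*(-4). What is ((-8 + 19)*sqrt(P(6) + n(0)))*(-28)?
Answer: -616*sqrt(2) ≈ -871.16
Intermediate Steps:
O = 8 (O = 4 + 4 = 8)
P(R) = 8
n(g) = g*(-1 + g)
((-8 + 19)*sqrt(P(6) + n(0)))*(-28) = ((-8 + 19)*sqrt(8 + 0*(-1 + 0)))*(-28) = (11*sqrt(8 + 0*(-1)))*(-28) = (11*sqrt(8 + 0))*(-28) = (11*sqrt(8))*(-28) = (11*(2*sqrt(2)))*(-28) = (22*sqrt(2))*(-28) = -616*sqrt(2)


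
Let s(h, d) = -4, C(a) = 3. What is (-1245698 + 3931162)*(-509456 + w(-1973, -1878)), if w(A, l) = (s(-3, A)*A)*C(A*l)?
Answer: -1304544701920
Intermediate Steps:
w(A, l) = -12*A (w(A, l) = -4*A*3 = -12*A)
(-1245698 + 3931162)*(-509456 + w(-1973, -1878)) = (-1245698 + 3931162)*(-509456 - 12*(-1973)) = 2685464*(-509456 + 23676) = 2685464*(-485780) = -1304544701920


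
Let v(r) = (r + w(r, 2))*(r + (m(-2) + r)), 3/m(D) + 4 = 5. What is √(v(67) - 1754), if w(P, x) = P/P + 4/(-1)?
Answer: √7014 ≈ 83.750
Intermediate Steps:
w(P, x) = -3 (w(P, x) = 1 + 4*(-1) = 1 - 4 = -3)
m(D) = 3 (m(D) = 3/(-4 + 5) = 3/1 = 3*1 = 3)
v(r) = (-3 + r)*(3 + 2*r) (v(r) = (r - 3)*(r + (3 + r)) = (-3 + r)*(3 + 2*r))
√(v(67) - 1754) = √((-9 - 3*67 + 2*67²) - 1754) = √((-9 - 201 + 2*4489) - 1754) = √((-9 - 201 + 8978) - 1754) = √(8768 - 1754) = √7014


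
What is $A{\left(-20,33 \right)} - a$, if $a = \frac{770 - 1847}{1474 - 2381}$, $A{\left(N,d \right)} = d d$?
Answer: $\frac{986646}{907} \approx 1087.8$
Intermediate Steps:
$A{\left(N,d \right)} = d^{2}$
$a = \frac{1077}{907}$ ($a = - \frac{1077}{-907} = \left(-1077\right) \left(- \frac{1}{907}\right) = \frac{1077}{907} \approx 1.1874$)
$A{\left(-20,33 \right)} - a = 33^{2} - \frac{1077}{907} = 1089 - \frac{1077}{907} = \frac{986646}{907}$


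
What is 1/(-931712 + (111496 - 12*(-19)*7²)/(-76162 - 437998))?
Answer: -128540/119762291147 ≈ -1.0733e-6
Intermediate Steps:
1/(-931712 + (111496 - 12*(-19)*7²)/(-76162 - 437998)) = 1/(-931712 + (111496 + 228*49)/(-514160)) = 1/(-931712 + (111496 + 11172)*(-1/514160)) = 1/(-931712 + 122668*(-1/514160)) = 1/(-931712 - 30667/128540) = 1/(-119762291147/128540) = -128540/119762291147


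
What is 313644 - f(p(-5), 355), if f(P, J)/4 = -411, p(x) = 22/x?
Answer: 315288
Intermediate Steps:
f(P, J) = -1644 (f(P, J) = 4*(-411) = -1644)
313644 - f(p(-5), 355) = 313644 - 1*(-1644) = 313644 + 1644 = 315288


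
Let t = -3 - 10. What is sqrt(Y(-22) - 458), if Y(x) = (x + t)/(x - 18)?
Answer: I*sqrt(7314)/4 ≈ 21.38*I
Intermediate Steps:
t = -13
Y(x) = (-13 + x)/(-18 + x) (Y(x) = (x - 13)/(x - 18) = (-13 + x)/(-18 + x))
sqrt(Y(-22) - 458) = sqrt((-13 - 22)/(-18 - 22) - 458) = sqrt(-35/(-40) - 458) = sqrt(-1/40*(-35) - 458) = sqrt(7/8 - 458) = sqrt(-3657/8) = I*sqrt(7314)/4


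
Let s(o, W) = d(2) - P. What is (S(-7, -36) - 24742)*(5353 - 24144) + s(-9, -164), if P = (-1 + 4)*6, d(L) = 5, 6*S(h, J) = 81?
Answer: 929346461/2 ≈ 4.6467e+8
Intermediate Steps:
S(h, J) = 27/2 (S(h, J) = (⅙)*81 = 27/2)
P = 18 (P = 3*6 = 18)
s(o, W) = -13 (s(o, W) = 5 - 1*18 = 5 - 18 = -13)
(S(-7, -36) - 24742)*(5353 - 24144) + s(-9, -164) = (27/2 - 24742)*(5353 - 24144) - 13 = -49457/2*(-18791) - 13 = 929346487/2 - 13 = 929346461/2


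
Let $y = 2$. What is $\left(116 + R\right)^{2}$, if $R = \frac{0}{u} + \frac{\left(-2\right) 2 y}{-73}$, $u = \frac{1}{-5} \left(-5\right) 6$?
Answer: $\frac{71842576}{5329} \approx 13481.0$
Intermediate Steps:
$u = 6$ ($u = \left(- \frac{1}{5}\right) \left(-5\right) 6 = 1 \cdot 6 = 6$)
$R = \frac{8}{73}$ ($R = \frac{0}{6} + \frac{\left(-2\right) 2 \cdot 2}{-73} = 0 \cdot \frac{1}{6} + \left(-4\right) 2 \left(- \frac{1}{73}\right) = 0 - - \frac{8}{73} = 0 + \frac{8}{73} = \frac{8}{73} \approx 0.10959$)
$\left(116 + R\right)^{2} = \left(116 + \frac{8}{73}\right)^{2} = \left(\frac{8476}{73}\right)^{2} = \frac{71842576}{5329}$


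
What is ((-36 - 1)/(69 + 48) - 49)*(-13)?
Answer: 5770/9 ≈ 641.11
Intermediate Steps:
((-36 - 1)/(69 + 48) - 49)*(-13) = (-37/117 - 49)*(-13) = -5770/117*(-13) = 5770/9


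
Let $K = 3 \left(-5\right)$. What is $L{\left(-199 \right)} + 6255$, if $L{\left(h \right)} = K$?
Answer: $6240$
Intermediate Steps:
$K = -15$
$L{\left(h \right)} = -15$
$L{\left(-199 \right)} + 6255 = -15 + 6255 = 6240$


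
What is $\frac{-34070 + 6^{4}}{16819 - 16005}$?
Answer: $- \frac{16387}{407} \approx -40.263$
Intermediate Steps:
$\frac{-34070 + 6^{4}}{16819 - 16005} = \frac{-34070 + 1296}{814} = \left(-32774\right) \frac{1}{814} = - \frac{16387}{407}$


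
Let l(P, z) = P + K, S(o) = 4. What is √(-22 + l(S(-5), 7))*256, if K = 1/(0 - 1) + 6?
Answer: 256*I*√13 ≈ 923.02*I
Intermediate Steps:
K = 5 (K = 1/(-1) + 6 = -1 + 6 = 5)
l(P, z) = 5 + P (l(P, z) = P + 5 = 5 + P)
√(-22 + l(S(-5), 7))*256 = √(-22 + (5 + 4))*256 = √(-22 + 9)*256 = √(-13)*256 = (I*√13)*256 = 256*I*√13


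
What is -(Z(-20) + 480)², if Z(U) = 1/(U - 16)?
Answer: -298563841/1296 ≈ -2.3037e+5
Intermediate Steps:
Z(U) = 1/(-16 + U)
-(Z(-20) + 480)² = -(1/(-16 - 20) + 480)² = -(1/(-36) + 480)² = -(-1/36 + 480)² = -(17279/36)² = -1*298563841/1296 = -298563841/1296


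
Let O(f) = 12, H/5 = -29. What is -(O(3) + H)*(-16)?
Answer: -2128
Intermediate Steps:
H = -145 (H = 5*(-29) = -145)
-(O(3) + H)*(-16) = -(12 - 145)*(-16) = -(-133)*(-16) = -1*2128 = -2128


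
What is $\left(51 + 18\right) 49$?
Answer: $3381$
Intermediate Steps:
$\left(51 + 18\right) 49 = 69 \cdot 49 = 3381$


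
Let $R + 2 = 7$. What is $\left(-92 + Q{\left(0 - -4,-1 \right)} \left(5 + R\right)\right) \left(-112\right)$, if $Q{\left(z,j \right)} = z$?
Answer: $5824$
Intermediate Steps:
$R = 5$ ($R = -2 + 7 = 5$)
$\left(-92 + Q{\left(0 - -4,-1 \right)} \left(5 + R\right)\right) \left(-112\right) = \left(-92 + \left(0 - -4\right) \left(5 + 5\right)\right) \left(-112\right) = \left(-92 + \left(0 + 4\right) 10\right) \left(-112\right) = \left(-92 + 4 \cdot 10\right) \left(-112\right) = \left(-92 + 40\right) \left(-112\right) = \left(-52\right) \left(-112\right) = 5824$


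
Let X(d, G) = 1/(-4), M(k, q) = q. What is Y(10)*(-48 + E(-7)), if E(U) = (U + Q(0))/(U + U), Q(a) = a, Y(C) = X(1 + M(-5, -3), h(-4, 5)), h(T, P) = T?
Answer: 95/8 ≈ 11.875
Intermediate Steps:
X(d, G) = -¼
Y(C) = -¼
E(U) = ½ (E(U) = (U + 0)/(U + U) = U/((2*U)) = U*(1/(2*U)) = ½)
Y(10)*(-48 + E(-7)) = -(-48 + ½)/4 = -¼*(-95/2) = 95/8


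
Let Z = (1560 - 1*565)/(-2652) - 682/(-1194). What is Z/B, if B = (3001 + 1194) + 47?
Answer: 14777/319815288 ≈ 4.6205e-5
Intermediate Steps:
B = 4242 (B = 4195 + 47 = 4242)
Z = 103439/527748 (Z = (1560 - 565)*(-1/2652) - 682*(-1/1194) = 995*(-1/2652) + 341/597 = -995/2652 + 341/597 = 103439/527748 ≈ 0.19600)
Z/B = (103439/527748)/4242 = (103439/527748)*(1/4242) = 14777/319815288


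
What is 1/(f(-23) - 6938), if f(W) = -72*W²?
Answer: -1/45026 ≈ -2.2209e-5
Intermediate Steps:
1/(f(-23) - 6938) = 1/(-72*(-23)² - 6938) = 1/(-72*529 - 6938) = 1/(-38088 - 6938) = 1/(-45026) = -1/45026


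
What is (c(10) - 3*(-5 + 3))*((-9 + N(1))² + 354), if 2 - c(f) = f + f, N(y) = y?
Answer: -5016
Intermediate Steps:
c(f) = 2 - 2*f (c(f) = 2 - (f + f) = 2 - 2*f)
(c(10) - 3*(-5 + 3))*((-9 + N(1))² + 354) = ((2 - 2*10) - 3*(-5 + 3))*((-9 + 1)² + 354) = ((2 - 20) - 3*(-2))*((-8)² + 354) = (-18 - 1*(-6))*(64 + 354) = (-18 + 6)*418 = -12*418 = -5016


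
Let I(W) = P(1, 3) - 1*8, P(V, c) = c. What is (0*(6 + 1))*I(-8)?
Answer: 0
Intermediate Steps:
I(W) = -5 (I(W) = 3 - 1*8 = 3 - 8 = -5)
(0*(6 + 1))*I(-8) = (0*(6 + 1))*(-5) = (0*7)*(-5) = 0*(-5) = 0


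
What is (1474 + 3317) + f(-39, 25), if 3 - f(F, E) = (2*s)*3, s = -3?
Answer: 4812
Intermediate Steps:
f(F, E) = 21 (f(F, E) = 3 - 2*(-3)*3 = 3 - (-6)*3 = 3 - 1*(-18) = 3 + 18 = 21)
(1474 + 3317) + f(-39, 25) = (1474 + 3317) + 21 = 4791 + 21 = 4812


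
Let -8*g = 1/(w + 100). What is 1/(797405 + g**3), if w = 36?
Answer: 1287913472/1026988642140159 ≈ 1.2541e-6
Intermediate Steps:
g = -1/1088 (g = -1/(8*(36 + 100)) = -1/8/136 = -1/8*1/136 = -1/1088 ≈ -0.00091912)
1/(797405 + g**3) = 1/(797405 + (-1/1088)**3) = 1/(797405 - 1/1287913472) = 1/(1026988642140159/1287913472) = 1287913472/1026988642140159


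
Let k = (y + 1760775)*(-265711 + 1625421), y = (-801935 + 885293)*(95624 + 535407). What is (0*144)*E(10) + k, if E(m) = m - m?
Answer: 71525155366846830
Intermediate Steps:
E(m) = 0
y = 52601482098 (y = 83358*631031 = 52601482098)
k = 71525155366846830 (k = (52601482098 + 1760775)*(-265711 + 1625421) = 52603242873*1359710 = 71525155366846830)
(0*144)*E(10) + k = (0*144)*0 + 71525155366846830 = 0*0 + 71525155366846830 = 0 + 71525155366846830 = 71525155366846830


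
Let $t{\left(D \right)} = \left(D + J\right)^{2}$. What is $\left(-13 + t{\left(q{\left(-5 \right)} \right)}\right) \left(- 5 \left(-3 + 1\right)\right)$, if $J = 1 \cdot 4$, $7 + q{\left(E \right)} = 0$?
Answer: $-40$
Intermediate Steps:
$q{\left(E \right)} = -7$ ($q{\left(E \right)} = -7 + 0 = -7$)
$J = 4$
$t{\left(D \right)} = \left(4 + D\right)^{2}$ ($t{\left(D \right)} = \left(D + 4\right)^{2} = \left(4 + D\right)^{2}$)
$\left(-13 + t{\left(q{\left(-5 \right)} \right)}\right) \left(- 5 \left(-3 + 1\right)\right) = \left(-13 + \left(4 - 7\right)^{2}\right) \left(- 5 \left(-3 + 1\right)\right) = \left(-13 + \left(-3\right)^{2}\right) \left(\left(-5\right) \left(-2\right)\right) = \left(-13 + 9\right) 10 = \left(-4\right) 10 = -40$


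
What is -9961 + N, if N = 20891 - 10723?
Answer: 207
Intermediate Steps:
N = 10168
-9961 + N = -9961 + 10168 = 207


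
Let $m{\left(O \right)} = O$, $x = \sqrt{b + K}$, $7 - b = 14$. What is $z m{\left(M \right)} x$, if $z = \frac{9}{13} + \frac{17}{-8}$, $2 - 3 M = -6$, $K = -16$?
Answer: $- \frac{149 i \sqrt{23}}{39} \approx - 18.323 i$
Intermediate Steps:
$b = -7$ ($b = 7 - 14 = -7$)
$M = \frac{8}{3}$ ($M = \frac{2}{3} - -2 = \frac{2}{3} + 2 = \frac{8}{3} \approx 2.6667$)
$x = i \sqrt{23}$ ($x = \sqrt{-7 - 16} = \sqrt{-23} = i \sqrt{23} \approx 4.7958 i$)
$z = - \frac{149}{104}$ ($z = 9 \cdot \frac{1}{13} + 17 \left(- \frac{1}{8}\right) = \frac{9}{13} - \frac{17}{8} = - \frac{149}{104} \approx -1.4327$)
$z m{\left(M \right)} x = \left(- \frac{149}{104}\right) \frac{8}{3} i \sqrt{23} = - \frac{149 i \sqrt{23}}{39}$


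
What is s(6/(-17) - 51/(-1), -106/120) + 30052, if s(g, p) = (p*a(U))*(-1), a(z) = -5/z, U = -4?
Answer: 1442549/48 ≈ 30053.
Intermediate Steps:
s(g, p) = -5*p/4 (s(g, p) = (p*(-5/(-4)))*(-1) = (p*(-5*(-1/4)))*(-1) = (p*(5/4))*(-1) = (5*p/4)*(-1) = -5*p/4)
s(6/(-17) - 51/(-1), -106/120) + 30052 = -(-265)/(2*120) + 30052 = -5/4*(-53/60) + 30052 = 53/48 + 30052 = 1442549/48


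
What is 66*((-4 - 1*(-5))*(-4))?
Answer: -264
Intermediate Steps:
66*((-4 - 1*(-5))*(-4)) = 66*((-4 + 5)*(-4)) = 66*(1*(-4)) = 66*(-4) = -264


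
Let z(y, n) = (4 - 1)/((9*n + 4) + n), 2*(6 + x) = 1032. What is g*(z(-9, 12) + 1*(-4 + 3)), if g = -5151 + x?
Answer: 561561/124 ≈ 4528.7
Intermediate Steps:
x = 510 (x = -6 + (1/2)*1032 = -6 + 516 = 510)
g = -4641 (g = -5151 + 510 = -4641)
z(y, n) = 3/(4 + 10*n) (z(y, n) = 3/((4 + 9*n) + n) = 3/(4 + 10*n))
g*(z(-9, 12) + 1*(-4 + 3)) = -4641*(3/(2*(2 + 5*12)) + 1*(-4 + 3)) = -4641*(3/(2*(2 + 60)) + 1*(-1)) = -4641*((3/2)/62 - 1) = -4641*((3/2)*(1/62) - 1) = -4641*(3/124 - 1) = -4641*(-121/124) = 561561/124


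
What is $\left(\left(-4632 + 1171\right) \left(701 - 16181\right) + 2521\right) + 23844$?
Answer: $53602645$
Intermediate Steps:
$\left(\left(-4632 + 1171\right) \left(701 - 16181\right) + 2521\right) + 23844 = \left(\left(-3461\right) \left(-15480\right) + 2521\right) + 23844 = \left(53576280 + 2521\right) + 23844 = 53578801 + 23844 = 53602645$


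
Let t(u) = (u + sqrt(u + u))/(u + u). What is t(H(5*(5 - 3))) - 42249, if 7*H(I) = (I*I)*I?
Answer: -84497/2 + sqrt(35)/100 ≈ -42248.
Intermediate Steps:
H(I) = I**3/7 (H(I) = ((I*I)*I)/7 = (I**2*I)/7 = I**3/7)
t(u) = (u + sqrt(2)*sqrt(u))/(2*u) (t(u) = (u + sqrt(2*u))/((2*u)) = (u + sqrt(2)*sqrt(u))*(1/(2*u)) = (u + sqrt(2)*sqrt(u))/(2*u))
t(H(5*(5 - 3))) - 42249 = (1/2 + sqrt(2)/(2*sqrt((5*(5 - 3))**3/7))) - 42249 = (1/2 + sqrt(2)/(2*sqrt((5*2)**3/7))) - 42249 = (1/2 + sqrt(2)/(2*sqrt((1/7)*10**3))) - 42249 = (1/2 + sqrt(2)/(2*sqrt((1/7)*1000))) - 42249 = (1/2 + sqrt(2)/(2*sqrt(1000/7))) - 42249 = (1/2 + sqrt(2)*(sqrt(70)/100)/2) - 42249 = (1/2 + sqrt(35)/100) - 42249 = -84497/2 + sqrt(35)/100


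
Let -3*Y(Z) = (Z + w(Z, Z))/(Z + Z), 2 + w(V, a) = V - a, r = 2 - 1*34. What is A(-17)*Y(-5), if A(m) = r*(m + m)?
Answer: -3808/15 ≈ -253.87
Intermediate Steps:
r = -32 (r = 2 - 34 = -32)
w(V, a) = -2 + V - a (w(V, a) = -2 + (V - a) = -2 + V - a)
A(m) = -64*m (A(m) = -32*(m + m) = -64*m)
Y(Z) = -(-2 + Z)/(6*Z) (Y(Z) = -(Z + (-2 + Z - Z))/(3*(Z + Z)) = -(Z - 2)/(3*(2*Z)) = -(-2 + Z)*1/(2*Z)/3 = -(-2 + Z)/(6*Z))
A(-17)*Y(-5) = (-64*(-17))*((⅙)*(2 - 1*(-5))/(-5)) = 1088*((⅙)*(-⅕)*(2 + 5)) = 1088*((⅙)*(-⅕)*7) = 1088*(-7/30) = -3808/15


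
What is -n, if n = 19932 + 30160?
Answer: -50092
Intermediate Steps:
n = 50092
-n = -1*50092 = -50092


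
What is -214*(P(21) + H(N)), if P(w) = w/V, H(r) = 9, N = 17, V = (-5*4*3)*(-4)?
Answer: -77789/40 ≈ -1944.7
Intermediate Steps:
V = 240 (V = -20*3*(-4) = -60*(-4) = 240)
P(w) = w/240
-214*(P(21) + H(N)) = -214*((1/240)*21 + 9) = -214*(7/80 + 9) = -214*727/80 = -77789/40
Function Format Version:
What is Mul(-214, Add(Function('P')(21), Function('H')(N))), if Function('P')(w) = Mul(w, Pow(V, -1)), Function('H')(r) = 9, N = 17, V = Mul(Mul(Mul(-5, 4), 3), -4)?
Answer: Rational(-77789, 40) ≈ -1944.7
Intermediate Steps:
V = 240 (V = Mul(Mul(-20, 3), -4) = Mul(-60, -4) = 240)
Function('P')(w) = Mul(Rational(1, 240), w) (Function('P')(w) = Mul(w, Pow(240, -1)) = Mul(w, Rational(1, 240)) = Mul(Rational(1, 240), w))
Mul(-214, Add(Function('P')(21), Function('H')(N))) = Mul(-214, Add(Mul(Rational(1, 240), 21), 9)) = Mul(-214, Add(Rational(7, 80), 9)) = Mul(-214, Rational(727, 80)) = Rational(-77789, 40)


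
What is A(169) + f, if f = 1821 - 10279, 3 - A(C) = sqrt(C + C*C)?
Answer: -8455 - 13*sqrt(170) ≈ -8624.5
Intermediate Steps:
A(C) = 3 - sqrt(C + C**2) (A(C) = 3 - sqrt(C + C*C) = 3 - sqrt(C + C**2))
f = -8458
A(169) + f = (3 - sqrt(169*(1 + 169))) - 8458 = (3 - sqrt(169*170)) - 8458 = (3 - sqrt(28730)) - 8458 = (3 - 13*sqrt(170)) - 8458 = -8455 - 13*sqrt(170)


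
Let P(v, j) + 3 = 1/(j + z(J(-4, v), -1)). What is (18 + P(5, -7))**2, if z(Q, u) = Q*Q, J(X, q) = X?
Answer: 18496/81 ≈ 228.35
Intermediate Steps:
z(Q, u) = Q**2
P(v, j) = -3 + 1/(16 + j) (P(v, j) = -3 + 1/(j + (-4)**2) = -3 + 1/(j + 16) = -3 + 1/(16 + j))
(18 + P(5, -7))**2 = (18 + (-47 - 3*(-7))/(16 - 7))**2 = (18 + (-47 + 21)/9)**2 = (18 + (1/9)*(-26))**2 = (18 - 26/9)**2 = (136/9)**2 = 18496/81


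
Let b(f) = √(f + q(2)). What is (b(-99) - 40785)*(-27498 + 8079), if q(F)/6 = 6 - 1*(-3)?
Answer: 792003915 - 58257*I*√5 ≈ 7.92e+8 - 1.3027e+5*I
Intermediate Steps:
q(F) = 54 (q(F) = 6*(6 - 1*(-3)) = 6*(6 + 3) = 6*9 = 54)
b(f) = √(54 + f) (b(f) = √(f + 54) = √(54 + f))
(b(-99) - 40785)*(-27498 + 8079) = (√(54 - 99) - 40785)*(-27498 + 8079) = (√(-45) - 40785)*(-19419) = (3*I*√5 - 40785)*(-19419) = (-40785 + 3*I*√5)*(-19419) = 792003915 - 58257*I*√5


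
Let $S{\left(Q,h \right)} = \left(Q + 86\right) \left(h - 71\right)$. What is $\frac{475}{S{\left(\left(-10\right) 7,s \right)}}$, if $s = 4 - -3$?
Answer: $- \frac{475}{1024} \approx -0.46387$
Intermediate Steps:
$s = 7$ ($s = 4 + 3 = 7$)
$S{\left(Q,h \right)} = \left(-71 + h\right) \left(86 + Q\right)$ ($S{\left(Q,h \right)} = \left(86 + Q\right) \left(-71 + h\right) = \left(-71 + h\right) \left(86 + Q\right)$)
$\frac{475}{S{\left(\left(-10\right) 7,s \right)}} = \frac{475}{-6106 - 71 \left(\left(-10\right) 7\right) + 86 \cdot 7 + \left(-10\right) 7 \cdot 7} = \frac{475}{-6106 - -4970 + 602 - 490} = \frac{475}{-6106 + 4970 + 602 - 490} = \frac{475}{-1024} = 475 \left(- \frac{1}{1024}\right) = - \frac{475}{1024}$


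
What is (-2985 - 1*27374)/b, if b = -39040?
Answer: 30359/39040 ≈ 0.77764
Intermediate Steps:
(-2985 - 1*27374)/b = (-2985 - 1*27374)/(-39040) = (-2985 - 27374)*(-1/39040) = -30359*(-1/39040) = 30359/39040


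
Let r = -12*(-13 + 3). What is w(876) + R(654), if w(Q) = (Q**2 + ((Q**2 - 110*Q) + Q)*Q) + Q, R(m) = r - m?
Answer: 589345110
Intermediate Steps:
r = 120 (r = -12*(-10) = 120)
R(m) = 120 - m
w(Q) = Q + Q**2 + Q*(Q**2 - 109*Q) (w(Q) = (Q**2 + (Q**2 - 109*Q)*Q) + Q = (Q**2 + Q*(Q**2 - 109*Q)) + Q = Q + Q**2 + Q*(Q**2 - 109*Q))
w(876) + R(654) = 876*(1 + 876**2 - 108*876) + (120 - 1*654) = 876*(1 + 767376 - 94608) + (120 - 654) = 876*672769 - 534 = 589345644 - 534 = 589345110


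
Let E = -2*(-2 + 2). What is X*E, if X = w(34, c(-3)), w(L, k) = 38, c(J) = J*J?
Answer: 0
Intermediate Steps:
c(J) = J**2
X = 38
E = 0 (E = -2*0 = 0)
X*E = 38*0 = 0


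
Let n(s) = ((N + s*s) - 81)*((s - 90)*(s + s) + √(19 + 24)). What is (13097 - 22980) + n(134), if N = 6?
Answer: 210842869 + 17881*√43 ≈ 2.1096e+8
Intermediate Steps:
n(s) = (-75 + s²)*(√43 + 2*s*(-90 + s)) (n(s) = ((6 + s*s) - 81)*((s - 90)*(s + s) + √(19 + 24)) = ((6 + s²) - 81)*((-90 + s)*(2*s) + √43) = (-75 + s²)*(2*s*(-90 + s) + √43) = (-75 + s²)*(√43 + 2*s*(-90 + s)))
(13097 - 22980) + n(134) = (13097 - 22980) + (-180*134³ - 150*134² - 75*√43 + 2*134⁴ + 13500*134 + √43*134²) = -9883 + (-180*2406104 - 150*17956 - 75*√43 + 2*322417936 + 1809000 + √43*17956) = -9883 + (-433098720 - 2693400 - 75*√43 + 644835872 + 1809000 + 17956*√43) = -9883 + (210852752 + 17881*√43) = 210842869 + 17881*√43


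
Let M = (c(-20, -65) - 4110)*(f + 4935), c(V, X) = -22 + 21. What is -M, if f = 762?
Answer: 23420367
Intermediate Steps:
c(V, X) = -1
M = -23420367 (M = (-1 - 4110)*(762 + 4935) = -4111*5697 = -23420367)
-M = -1*(-23420367) = 23420367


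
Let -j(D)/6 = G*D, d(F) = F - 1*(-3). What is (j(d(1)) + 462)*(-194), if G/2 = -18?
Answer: -257244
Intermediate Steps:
d(F) = 3 + F (d(F) = F + 3 = 3 + F)
G = -36 (G = 2*(-18) = -36)
j(D) = 216*D (j(D) = -(-216)*D = 216*D)
(j(d(1)) + 462)*(-194) = (216*(3 + 1) + 462)*(-194) = (216*4 + 462)*(-194) = (864 + 462)*(-194) = 1326*(-194) = -257244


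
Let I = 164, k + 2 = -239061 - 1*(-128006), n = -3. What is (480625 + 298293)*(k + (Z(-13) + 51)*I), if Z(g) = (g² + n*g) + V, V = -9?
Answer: -54568658326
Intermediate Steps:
k = -111057 (k = -2 + (-239061 - 1*(-128006)) = -2 + (-239061 + 128006) = -2 - 111055 = -111057)
Z(g) = -9 + g² - 3*g (Z(g) = (g² - 3*g) - 9 = -9 + g² - 3*g)
(480625 + 298293)*(k + (Z(-13) + 51)*I) = (480625 + 298293)*(-111057 + ((-9 + (-13)² - 3*(-13)) + 51)*164) = 778918*(-111057 + ((-9 + 169 + 39) + 51)*164) = 778918*(-111057 + (199 + 51)*164) = 778918*(-111057 + 250*164) = 778918*(-111057 + 41000) = 778918*(-70057) = -54568658326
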